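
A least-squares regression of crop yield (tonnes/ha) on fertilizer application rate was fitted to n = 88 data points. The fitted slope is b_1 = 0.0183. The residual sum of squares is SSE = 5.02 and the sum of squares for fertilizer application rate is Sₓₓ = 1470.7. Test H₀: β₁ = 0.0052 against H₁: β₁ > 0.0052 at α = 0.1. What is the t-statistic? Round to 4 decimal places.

MSE = SSE/(n − 2) = 5.02/86 = 0.0583721.
SE(b_1) = √(MSE/Sₓₓ) = √(0.0583721/1470.7) = 0.0063.
t = (0.0183 − 0.0052) / 0.0063 = 2.0794.
df = n − 2 = 86.
One-sided p ≈ 0.0203, which is < 0.1, so reject H₀.
There is evidence that the true slope on fertilizer application rate exceeds 0.0052 tonnes/ha per unit.

t = 2.0794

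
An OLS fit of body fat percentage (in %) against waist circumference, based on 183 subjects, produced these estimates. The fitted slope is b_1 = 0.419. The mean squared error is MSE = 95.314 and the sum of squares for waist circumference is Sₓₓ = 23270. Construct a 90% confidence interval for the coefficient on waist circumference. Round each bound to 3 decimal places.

SE(b_1) = √(MSE/Sₓₓ) = √(95.314/23270) = 0.064.
df = n − 2 = 181.
t* = t_{0.05, 181} = 1.653316.
Margin = t* × SE = 1.653316 × 0.064 = 0.10581.
CI: 0.419 ± 0.10581 → (0.313, 0.525).
With 90% confidence, each one-unit increase in waist circumference is associated with a change of between 0.313 and 0.525 % in body fat percentage.

(0.313, 0.525)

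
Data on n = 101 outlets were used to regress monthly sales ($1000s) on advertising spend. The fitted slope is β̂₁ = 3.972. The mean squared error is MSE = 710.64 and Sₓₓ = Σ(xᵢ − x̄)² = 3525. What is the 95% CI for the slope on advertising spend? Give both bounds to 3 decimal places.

(3.081, 4.863)

SE(β̂₁) = √(MSE/Sₓₓ) = √(710.64/3525) = 0.448999.
df = n − 2 = 99.
t* = t_{0.025, 99} = 1.984217.
Margin = t* × SE = 1.984217 × 0.448999 = 0.89091.
CI: 3.972 ± 0.89091 → (3.081, 4.863).
With 95% confidence, each one-unit increase in advertising spend is associated with a change of between 3.081 and 4.863 $1000s in monthly sales.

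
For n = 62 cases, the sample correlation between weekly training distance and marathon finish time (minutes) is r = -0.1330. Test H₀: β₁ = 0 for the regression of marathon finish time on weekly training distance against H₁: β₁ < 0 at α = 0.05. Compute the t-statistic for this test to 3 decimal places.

t = -1.039

t = r·√(n − 2)/√(1 − r²) = -0.1330·√60/√0.982311 = -1.039.
df = n − 2 = 60.
One-sided p ≈ 0.1514, which is ≥ 0.05, so fail to reject H₀.
The data do not give significant evidence of a linear association between weekly training distance and marathon finish time.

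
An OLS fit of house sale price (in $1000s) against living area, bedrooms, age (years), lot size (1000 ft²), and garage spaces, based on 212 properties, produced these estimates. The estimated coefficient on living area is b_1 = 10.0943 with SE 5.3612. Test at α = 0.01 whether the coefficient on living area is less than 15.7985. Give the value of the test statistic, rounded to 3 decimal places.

H₀: β₁ = 15.7985 vs H₁: β₁ < 15.7985.
t = (b_1 − β₁⁰)/SE = (10.0943 − 15.7985) / 5.3612 = -1.064.
df = n − k − 1 = 212 − 5 − 1 = 206.
One-sided p ≈ 0.1443, which is ≥ 0.01, so fail to reject H₀.
The data do not give significant evidence that the true slope on living area is below 15.7985 $1000s per unit, holding the other predictors fixed.

t = -1.064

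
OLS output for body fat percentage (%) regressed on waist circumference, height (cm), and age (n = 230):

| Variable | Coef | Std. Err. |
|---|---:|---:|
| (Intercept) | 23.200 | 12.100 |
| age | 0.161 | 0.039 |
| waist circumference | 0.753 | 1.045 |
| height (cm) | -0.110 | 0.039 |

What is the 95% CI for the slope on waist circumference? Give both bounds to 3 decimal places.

(-1.306, 2.812)

Read off: b = 0.753, SE = 1.045 for waist circumference.
df = n − k − 1 = 230 − 3 − 1 = 226.
t* = t_{0.025, 226} = 1.970516.
Margin = t* × SE = 1.970516 × 1.045 = 2.05919.
CI: 0.753 ± 2.05919 → (-1.306, 2.812).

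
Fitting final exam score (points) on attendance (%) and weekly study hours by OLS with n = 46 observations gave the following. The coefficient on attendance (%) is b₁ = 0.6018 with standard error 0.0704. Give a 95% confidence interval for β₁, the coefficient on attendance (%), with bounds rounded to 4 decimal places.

df = n − k − 1 = 46 − 2 − 1 = 43.
t* = t_{0.025, 43} = 2.016692.
Margin = t* × SE = 2.016692 × 0.0704 = 0.141975.
CI: 0.6018 ± 0.141975 → (0.4598, 0.7438).
With 95% confidence, each one-unit increase in attendance (%) is associated with a change of between 0.4598 and 0.7438 points in final exam score, holding the other predictors fixed.

(0.4598, 0.7438)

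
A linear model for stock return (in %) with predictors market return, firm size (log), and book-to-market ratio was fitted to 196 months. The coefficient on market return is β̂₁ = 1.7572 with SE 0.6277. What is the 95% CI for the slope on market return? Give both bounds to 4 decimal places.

(0.5191, 2.9953)

df = n − k − 1 = 196 − 3 − 1 = 192.
t* = t_{0.025, 192} = 1.972396.
Margin = t* × SE = 1.972396 × 0.6277 = 1.238073.
CI: 1.7572 ± 1.238073 → (0.5191, 2.9953).
With 95% confidence, each one-unit increase in market return is associated with a change of between 0.5191 and 2.9953 % in stock return, holding the other predictors fixed.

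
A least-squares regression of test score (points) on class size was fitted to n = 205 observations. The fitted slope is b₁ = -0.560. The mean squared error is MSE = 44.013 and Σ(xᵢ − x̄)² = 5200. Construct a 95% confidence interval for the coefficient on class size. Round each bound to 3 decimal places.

(-0.741, -0.379)

SE(b₁) = √(MSE/Sₓₓ) = √(44.013/5200) = 0.0920002.
df = n − 2 = 203.
t* = t_{0.025, 203} = 1.971719.
Margin = t* × SE = 1.971719 × 0.0920002 = 0.18140.
CI: -0.560 ± 0.18140 → (-0.741, -0.379).
With 95% confidence, each one-unit increase in class size is associated with a change of between -0.741 and -0.379 points in test score.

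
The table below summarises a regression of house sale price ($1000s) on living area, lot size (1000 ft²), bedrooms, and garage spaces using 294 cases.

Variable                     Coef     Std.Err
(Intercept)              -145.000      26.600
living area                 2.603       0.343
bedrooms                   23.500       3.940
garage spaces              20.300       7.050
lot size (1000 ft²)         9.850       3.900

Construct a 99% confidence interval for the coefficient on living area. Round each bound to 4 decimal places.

(1.7136, 3.4924)

Read off: b = 2.603, SE = 0.343 for living area.
df = n − k − 1 = 294 − 4 − 1 = 289.
t* = t_{0.005, 289} = 2.592948.
Margin = t* × SE = 2.592948 × 0.343 = 0.889381.
CI: 2.603 ± 0.889381 → (1.7136, 3.4924).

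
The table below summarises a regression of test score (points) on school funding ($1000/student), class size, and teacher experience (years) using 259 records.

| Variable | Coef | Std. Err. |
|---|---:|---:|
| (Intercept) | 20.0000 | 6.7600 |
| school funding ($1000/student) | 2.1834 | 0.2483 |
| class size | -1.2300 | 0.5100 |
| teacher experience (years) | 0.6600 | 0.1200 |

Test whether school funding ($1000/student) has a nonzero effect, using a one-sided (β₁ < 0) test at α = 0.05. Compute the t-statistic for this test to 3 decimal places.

Read off: b = 2.1834, SE = 0.2483 for school funding ($1000/student).
H₀: β₁ = 0 vs H₁: β₁ < 0.
t = 2.1834 / 0.2483 = 8.793.
df = n − k − 1 = 259 − 3 − 1 = 255.
One-sided p ≈ 1.0000, which is ≥ 0.05, so fail to reject H₀.
The data do not give significant evidence that the true slope on school funding ($1000/student) is negative, holding the other predictors fixed.

t = 8.793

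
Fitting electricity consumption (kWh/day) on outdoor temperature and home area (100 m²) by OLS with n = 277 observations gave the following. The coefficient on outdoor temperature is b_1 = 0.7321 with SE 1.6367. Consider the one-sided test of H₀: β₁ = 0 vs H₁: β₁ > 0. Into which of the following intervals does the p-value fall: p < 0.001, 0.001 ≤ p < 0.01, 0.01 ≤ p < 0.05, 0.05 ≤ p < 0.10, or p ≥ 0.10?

t = 0.7321 / 1.6367 = 0.447.
df = n − k − 1 = 277 − 2 − 1 = 274.
One-sided p = P(T_{274} > t) ≈ 0.3275.
So p ≥ 0.10.

p ≥ 0.10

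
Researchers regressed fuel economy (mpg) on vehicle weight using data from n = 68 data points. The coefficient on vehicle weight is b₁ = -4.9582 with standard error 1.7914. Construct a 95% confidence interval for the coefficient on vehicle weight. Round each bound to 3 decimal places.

df = n − 2 = 68 − 2 = 66.
t* = t_{0.025, 66} = 1.996564.
Margin = t* × SE = 1.996564 × 1.7914 = 3.57665.
CI: -4.9582 ± 3.57665 → (-8.535, -1.382).
With 95% confidence, each one-unit increase in vehicle weight is associated with a change of between -8.535 and -1.382 mpg in fuel economy.

(-8.535, -1.382)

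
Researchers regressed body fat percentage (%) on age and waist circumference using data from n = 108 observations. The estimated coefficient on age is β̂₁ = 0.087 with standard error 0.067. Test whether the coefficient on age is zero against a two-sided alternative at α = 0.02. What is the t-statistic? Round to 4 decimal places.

t = 1.2985

H₀: β₁ = 0 vs H₁: β₁ ≠ 0.
t = (β̂₁ − β₁⁰)/SE = 0.087 / 0.067 = 1.2985.
df = n − k − 1 = 108 − 2 − 1 = 105.
Two-sided p ≈ 0.1970, which is ≥ 0.02, so fail to reject H₀.
The data do not give significant evidence of an association between age and body fat percentage, after adjusting for the other predictors.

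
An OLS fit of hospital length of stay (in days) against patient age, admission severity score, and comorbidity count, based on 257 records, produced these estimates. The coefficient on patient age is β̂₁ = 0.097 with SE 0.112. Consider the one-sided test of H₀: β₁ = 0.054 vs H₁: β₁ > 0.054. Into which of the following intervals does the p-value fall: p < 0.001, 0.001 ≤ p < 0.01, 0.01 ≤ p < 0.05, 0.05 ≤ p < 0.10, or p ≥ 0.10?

p ≥ 0.10

t = (0.097 − 0.054) / 0.112 = 0.384.
df = n − k − 1 = 257 − 3 − 1 = 253.
One-sided p = P(T_{253} > t) ≈ 0.3507.
So p ≥ 0.10.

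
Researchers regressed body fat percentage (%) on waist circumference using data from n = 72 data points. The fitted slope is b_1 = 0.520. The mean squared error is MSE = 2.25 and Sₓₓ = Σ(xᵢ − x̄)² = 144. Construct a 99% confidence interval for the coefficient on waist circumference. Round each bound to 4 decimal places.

SE(b_1) = √(MSE/Sₓₓ) = √(2.25/144) = 0.125.
df = n − 2 = 70.
t* = t_{0.005, 70} = 2.647905.
Margin = t* × SE = 2.647905 × 0.125 = 0.330988.
CI: 0.520 ± 0.330988 → (0.1890, 0.8510).
With 99% confidence, each one-unit increase in waist circumference is associated with a change of between 0.1890 and 0.8510 % in body fat percentage.

(0.1890, 0.8510)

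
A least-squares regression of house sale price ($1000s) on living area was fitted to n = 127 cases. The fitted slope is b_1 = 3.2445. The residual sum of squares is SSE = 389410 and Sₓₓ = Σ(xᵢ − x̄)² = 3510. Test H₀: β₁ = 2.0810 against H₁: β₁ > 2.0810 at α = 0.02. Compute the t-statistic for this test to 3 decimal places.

MSE = SSE/(n − 2) = 389410/125 = 3115.28.
SE(b_1) = √(MSE/Sₓₓ) = √(3115.28/3510) = 0.942096.
t = (3.2445 − 2.0810) / 0.942096 = 1.235.
df = n − 2 = 125.
One-sided p ≈ 0.1096, which is ≥ 0.02, so fail to reject H₀.
The data do not give significant evidence that the true slope on living area exceeds 2.0810 $1000s per unit.

t = 1.235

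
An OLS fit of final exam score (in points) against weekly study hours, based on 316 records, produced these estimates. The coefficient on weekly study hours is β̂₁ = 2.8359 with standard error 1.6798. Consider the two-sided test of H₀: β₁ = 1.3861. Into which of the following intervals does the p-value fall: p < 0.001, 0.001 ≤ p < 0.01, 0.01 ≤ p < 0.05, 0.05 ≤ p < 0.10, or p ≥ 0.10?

t = (2.8359 − 1.3861) / 1.6798 = 0.863.
df = n − 2 = 316 − 2 = 314.
Two-sided p = 2·P(T_{314} > |t|) ≈ 0.3888.
So p ≥ 0.10.

p ≥ 0.10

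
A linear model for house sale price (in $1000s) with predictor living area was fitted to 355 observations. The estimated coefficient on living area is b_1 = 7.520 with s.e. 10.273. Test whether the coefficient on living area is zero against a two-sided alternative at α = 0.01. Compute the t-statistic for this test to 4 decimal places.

H₀: β₁ = 0 vs H₁: β₁ ≠ 0.
t = (b_1 − β₁⁰)/SE = 7.520 / 10.273 = 0.7320.
df = n − 2 = 355 − 2 = 353.
Two-sided p ≈ 0.4646, which is ≥ 0.01, so fail to reject H₀.
The data do not give significant evidence of an association between living area and house sale price.

t = 0.7320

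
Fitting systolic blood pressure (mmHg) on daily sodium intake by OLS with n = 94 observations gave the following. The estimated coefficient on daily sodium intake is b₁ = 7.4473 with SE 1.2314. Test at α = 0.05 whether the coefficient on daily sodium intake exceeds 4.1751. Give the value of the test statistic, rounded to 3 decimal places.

H₀: β₁ = 4.1751 vs H₁: β₁ > 4.1751.
t = (b₁ − β₁⁰)/SE = (7.4473 − 4.1751) / 1.2314 = 2.657.
df = n − 2 = 94 − 2 = 92.
One-sided p ≈ 0.0046, which is < 0.05, so reject H₀.
There is evidence that the true slope on daily sodium intake exceeds 4.1751 mmHg per unit.

t = 2.657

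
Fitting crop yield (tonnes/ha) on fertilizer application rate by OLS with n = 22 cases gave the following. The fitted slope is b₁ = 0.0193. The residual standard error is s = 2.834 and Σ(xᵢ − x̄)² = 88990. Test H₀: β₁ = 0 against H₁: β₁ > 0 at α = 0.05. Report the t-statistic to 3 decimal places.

SE(b₁) = s/√Sₓₓ = 2.834/√88990 = 0.00950012.
t = 0.0193 / 0.00950012 = 2.032.
df = n − 2 = 20.
One-sided p ≈ 0.0278, which is < 0.05, so reject H₀.
There is evidence that the true slope on fertilizer application rate is positive.

t = 2.032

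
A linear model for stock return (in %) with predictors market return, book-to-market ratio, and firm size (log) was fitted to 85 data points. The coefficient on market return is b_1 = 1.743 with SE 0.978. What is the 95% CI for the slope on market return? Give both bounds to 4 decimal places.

(-0.2029, 3.6889)

df = n − k − 1 = 85 − 3 − 1 = 81.
t* = t_{0.025, 81} = 1.989686.
Margin = t* × SE = 1.989686 × 0.978 = 1.945913.
CI: 1.743 ± 1.945913 → (-0.2029, 3.6889).
With 95% confidence, each one-unit increase in market return is associated with a change of between -0.2029 and 3.6889 % in stock return, holding the other predictors fixed.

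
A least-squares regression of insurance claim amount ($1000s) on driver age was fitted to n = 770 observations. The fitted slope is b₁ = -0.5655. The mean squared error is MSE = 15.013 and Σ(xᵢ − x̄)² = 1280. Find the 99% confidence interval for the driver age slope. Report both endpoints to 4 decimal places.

(-0.8452, -0.2858)

SE(b₁) = √(MSE/Sₓₓ) = √(15.013/1280) = 0.1083.
df = n − 2 = 768.
t* = t_{0.005, 768} = 2.582246.
Margin = t* × SE = 2.582246 × 0.1083 = 0.279657.
CI: -0.5655 ± 0.279657 → (-0.8452, -0.2858).
With 99% confidence, each one-unit increase in driver age is associated with a change of between -0.8452 and -0.2858 $1000s in insurance claim amount.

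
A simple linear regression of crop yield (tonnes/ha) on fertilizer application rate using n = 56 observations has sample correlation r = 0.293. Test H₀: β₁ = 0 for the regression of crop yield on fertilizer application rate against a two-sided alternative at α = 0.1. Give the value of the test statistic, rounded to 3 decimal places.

t = r·√(n − 2)/√(1 − r²) = 0.293·√54/√0.914151 = 2.252.
df = n − 2 = 54.
Two-sided p ≈ 0.0284, which is < 0.1, so reject H₀.
There is evidence of a linear association between fertilizer application rate and crop yield.

t = 2.252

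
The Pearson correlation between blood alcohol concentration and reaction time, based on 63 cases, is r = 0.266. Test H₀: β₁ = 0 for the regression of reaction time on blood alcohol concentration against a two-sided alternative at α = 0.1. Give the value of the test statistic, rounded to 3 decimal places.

t = r·√(n − 2)/√(1 − r²) = 0.266·√61/√0.929244 = 2.155.
df = n − 2 = 61.
Two-sided p ≈ 0.0351, which is < 0.1, so reject H₀.
There is evidence of a linear association between blood alcohol concentration and reaction time.

t = 2.155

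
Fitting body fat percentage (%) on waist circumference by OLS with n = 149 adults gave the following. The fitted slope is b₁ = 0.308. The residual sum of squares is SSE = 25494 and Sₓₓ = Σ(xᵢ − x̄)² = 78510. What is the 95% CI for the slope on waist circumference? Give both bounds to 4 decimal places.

MSE = SSE/(n − 2) = 25494/147 = 173.429.
SE(b₁) = √(MSE/Sₓₓ) = √(173.429/78510) = 0.047.
df = n − 2 = 147.
t* = t_{0.025, 147} = 1.976233.
Margin = t* × SE = 1.976233 × 0.047 = 0.092883.
CI: 0.308 ± 0.092883 → (0.2151, 0.4009).
With 95% confidence, each one-unit increase in waist circumference is associated with a change of between 0.2151 and 0.4009 % in body fat percentage.

(0.2151, 0.4009)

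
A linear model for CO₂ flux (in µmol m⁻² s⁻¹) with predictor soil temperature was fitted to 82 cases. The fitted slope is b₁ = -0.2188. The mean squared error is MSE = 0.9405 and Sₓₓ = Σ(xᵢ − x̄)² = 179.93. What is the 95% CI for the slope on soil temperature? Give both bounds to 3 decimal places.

SE(b₁) = √(MSE/Sₓₓ) = √(0.9405/179.93) = 0.0722982.
df = n − 2 = 80.
t* = t_{0.025, 80} = 1.990063.
Margin = t* × SE = 1.990063 × 0.0722982 = 0.14388.
CI: -0.2188 ± 0.14388 → (-0.363, -0.075).
With 95% confidence, each one-unit increase in soil temperature is associated with a change of between -0.363 and -0.075 µmol m⁻² s⁻¹ in CO₂ flux.

(-0.363, -0.075)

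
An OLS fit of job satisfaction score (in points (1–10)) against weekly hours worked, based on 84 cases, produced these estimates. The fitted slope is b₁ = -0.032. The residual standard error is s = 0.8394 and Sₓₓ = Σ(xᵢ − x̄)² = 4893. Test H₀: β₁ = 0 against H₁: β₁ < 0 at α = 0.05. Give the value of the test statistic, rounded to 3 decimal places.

SE(b₁) = s/√Sₓₓ = 0.8394/√4893 = 0.012.
t = -0.032 / 0.012 = -2.667.
df = n − 2 = 82.
One-sided p ≈ 0.0046, which is < 0.05, so reject H₀.
There is evidence that the true slope on weekly hours worked is negative.

t = -2.667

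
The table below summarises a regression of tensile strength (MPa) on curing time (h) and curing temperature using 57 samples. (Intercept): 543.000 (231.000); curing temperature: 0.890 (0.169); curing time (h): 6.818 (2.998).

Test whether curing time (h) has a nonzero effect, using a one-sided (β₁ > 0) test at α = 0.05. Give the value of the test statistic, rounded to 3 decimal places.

Read off: b = 6.818, SE = 2.998 for curing time (h).
H₀: β₁ = 0 vs H₁: β₁ > 0.
t = 6.818 / 2.998 = 2.274.
df = n − k − 1 = 57 − 2 − 1 = 54.
One-sided p ≈ 0.0135, which is < 0.05, so reject H₀.
There is evidence that the true slope on curing time (h) is positive, holding the other predictors fixed.

t = 2.274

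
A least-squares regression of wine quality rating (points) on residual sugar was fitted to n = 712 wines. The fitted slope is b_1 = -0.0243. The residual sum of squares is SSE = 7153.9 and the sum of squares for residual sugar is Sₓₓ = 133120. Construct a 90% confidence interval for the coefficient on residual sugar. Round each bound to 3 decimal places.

MSE = SSE/(n − 2) = 7153.9/710 = 10.0759.
SE(b_1) = √(MSE/Sₓₓ) = √(10.0759/133120) = 0.00870003.
df = n − 2 = 710.
t* = t_{0.05, 710} = 1.647003.
Margin = t* × SE = 1.647003 × 0.00870003 = 0.01433.
CI: -0.0243 ± 0.01433 → (-0.039, -0.010).
With 90% confidence, each one-unit increase in residual sugar is associated with a change of between -0.039 and -0.010 points in wine quality rating.

(-0.039, -0.010)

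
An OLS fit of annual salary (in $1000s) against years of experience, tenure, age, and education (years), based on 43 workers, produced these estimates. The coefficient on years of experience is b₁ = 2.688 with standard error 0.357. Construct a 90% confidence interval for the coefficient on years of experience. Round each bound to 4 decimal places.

(2.0861, 3.2899)

df = n − k − 1 = 43 − 4 − 1 = 38.
t* = t_{0.05, 38} = 1.685954.
Margin = t* × SE = 1.685954 × 0.357 = 0.601886.
CI: 2.688 ± 0.601886 → (2.0861, 3.2899).
With 90% confidence, each one-unit increase in years of experience is associated with a change of between 2.0861 and 3.2899 $1000s in annual salary, holding the other predictors fixed.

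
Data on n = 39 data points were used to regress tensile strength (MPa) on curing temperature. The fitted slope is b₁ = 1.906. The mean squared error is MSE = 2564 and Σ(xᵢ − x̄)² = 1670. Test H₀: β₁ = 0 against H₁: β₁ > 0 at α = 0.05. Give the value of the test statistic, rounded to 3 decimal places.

SE(b₁) = √(MSE/Sₓₓ) = √(2564/1670) = 1.23908.
t = 1.906 / 1.23908 = 1.538.
df = n − 2 = 37.
One-sided p ≈ 0.0663, which is ≥ 0.05, so fail to reject H₀.
The data do not give significant evidence that the true slope on curing temperature is positive.

t = 1.538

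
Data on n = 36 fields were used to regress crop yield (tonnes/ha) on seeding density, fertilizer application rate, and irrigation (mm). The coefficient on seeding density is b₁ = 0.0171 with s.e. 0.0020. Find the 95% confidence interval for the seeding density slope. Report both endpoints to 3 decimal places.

df = n − k − 1 = 36 − 3 − 1 = 32.
t* = t_{0.025, 32} = 2.036933.
Margin = t* × SE = 2.036933 × 0.0020 = 0.00407.
CI: 0.0171 ± 0.00407 → (0.013, 0.021).
With 95% confidence, each one-unit increase in seeding density is associated with a change of between 0.013 and 0.021 tonnes/ha in crop yield, holding the other predictors fixed.

(0.013, 0.021)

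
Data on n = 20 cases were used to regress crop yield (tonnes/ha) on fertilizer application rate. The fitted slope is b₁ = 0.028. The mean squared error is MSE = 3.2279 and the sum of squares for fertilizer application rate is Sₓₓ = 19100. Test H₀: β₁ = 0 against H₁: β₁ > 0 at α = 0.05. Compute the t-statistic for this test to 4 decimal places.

t = 2.1538

SE(b₁) = √(MSE/Sₓₓ) = √(3.2279/19100) = 0.013.
t = 0.028 / 0.013 = 2.1538.
df = n − 2 = 18.
One-sided p ≈ 0.0225, which is < 0.05, so reject H₀.
There is evidence that the true slope on fertilizer application rate is positive.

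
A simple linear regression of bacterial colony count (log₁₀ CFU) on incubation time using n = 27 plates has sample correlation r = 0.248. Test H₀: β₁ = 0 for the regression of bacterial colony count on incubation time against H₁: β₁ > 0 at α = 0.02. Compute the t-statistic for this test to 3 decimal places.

t = 1.280

t = r·√(n − 2)/√(1 − r²) = 0.248·√25/√0.938496 = 1.280.
df = n − 2 = 25.
One-sided p ≈ 0.1062, which is ≥ 0.02, so fail to reject H₀.
The data do not give significant evidence of a linear association between incubation time and bacterial colony count.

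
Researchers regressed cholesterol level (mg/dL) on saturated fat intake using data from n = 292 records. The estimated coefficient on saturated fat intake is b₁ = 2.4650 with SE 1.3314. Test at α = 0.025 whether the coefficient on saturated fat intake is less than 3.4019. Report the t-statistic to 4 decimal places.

t = -0.7037

H₀: β₁ = 3.4019 vs H₁: β₁ < 3.4019.
t = (b₁ − β₁⁰)/SE = (2.4650 − 3.4019) / 1.3314 = -0.7037.
df = n − 2 = 292 − 2 = 290.
One-sided p ≈ 0.2411, which is ≥ 0.025, so fail to reject H₀.
The data do not give significant evidence that the true slope on saturated fat intake is below 3.4019 mg/dL per unit.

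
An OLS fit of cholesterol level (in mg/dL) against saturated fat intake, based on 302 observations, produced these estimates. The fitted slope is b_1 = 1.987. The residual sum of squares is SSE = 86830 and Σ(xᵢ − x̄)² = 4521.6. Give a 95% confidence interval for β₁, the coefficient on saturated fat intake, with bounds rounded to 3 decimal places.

(1.489, 2.485)

MSE = SSE/(n − 2) = 86830/300 = 289.433.
SE(b_1) = √(MSE/Sₓₓ) = √(289.433/4521.6) = 0.253004.
df = n − 2 = 300.
t* = t_{0.025, 300} = 1.967903.
Margin = t* × SE = 1.967903 × 0.253004 = 0.49789.
CI: 1.987 ± 0.49789 → (1.489, 2.485).
With 95% confidence, each one-unit increase in saturated fat intake is associated with a change of between 1.489 and 2.485 mg/dL in cholesterol level.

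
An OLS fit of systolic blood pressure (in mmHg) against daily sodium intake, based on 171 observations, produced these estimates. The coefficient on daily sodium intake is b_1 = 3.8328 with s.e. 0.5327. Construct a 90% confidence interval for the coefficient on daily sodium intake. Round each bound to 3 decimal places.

df = n − 2 = 171 − 2 = 169.
t* = t_{0.05, 169} = 1.65392.
Margin = t* × SE = 1.65392 × 0.5327 = 0.88104.
CI: 3.8328 ± 0.88104 → (2.952, 4.714).
With 90% confidence, each one-unit increase in daily sodium intake is associated with a change of between 2.952 and 4.714 mmHg in systolic blood pressure.

(2.952, 4.714)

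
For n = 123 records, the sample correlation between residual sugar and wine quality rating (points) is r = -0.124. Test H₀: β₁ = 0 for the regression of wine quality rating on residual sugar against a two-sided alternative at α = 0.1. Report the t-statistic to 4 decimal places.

t = r·√(n − 2)/√(1 − r²) = -0.124·√121/√0.984624 = -1.3746.
df = n − 2 = 121.
Two-sided p ≈ 0.1718, which is ≥ 0.1, so fail to reject H₀.
The data do not give significant evidence of a linear association between residual sugar and wine quality rating.

t = -1.3746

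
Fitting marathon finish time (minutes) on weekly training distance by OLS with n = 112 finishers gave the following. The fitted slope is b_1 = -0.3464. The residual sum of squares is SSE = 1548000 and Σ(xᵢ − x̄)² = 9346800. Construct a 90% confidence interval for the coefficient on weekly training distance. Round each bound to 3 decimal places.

MSE = SSE/(n − 2) = 1548000/110 = 14072.7.
SE(b_1) = √(MSE/Sₓₓ) = √(14072.7/9346800) = 0.0388023.
df = n − 2 = 110.
t* = t_{0.05, 110} = 1.658824.
Margin = t* × SE = 1.658824 × 0.0388023 = 0.06437.
CI: -0.3464 ± 0.06437 → (-0.411, -0.282).
With 90% confidence, each one-unit increase in weekly training distance is associated with a change of between -0.411 and -0.282 minutes in marathon finish time.

(-0.411, -0.282)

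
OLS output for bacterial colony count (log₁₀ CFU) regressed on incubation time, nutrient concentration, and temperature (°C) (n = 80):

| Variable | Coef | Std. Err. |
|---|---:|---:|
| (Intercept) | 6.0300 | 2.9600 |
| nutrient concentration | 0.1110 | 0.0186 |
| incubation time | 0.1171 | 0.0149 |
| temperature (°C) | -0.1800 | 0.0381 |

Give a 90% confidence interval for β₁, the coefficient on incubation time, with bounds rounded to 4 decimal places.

(0.0923, 0.1419)

Read off: b = 0.1171, SE = 0.0149 for incubation time.
df = n − k − 1 = 80 − 3 − 1 = 76.
t* = t_{0.05, 76} = 1.665151.
Margin = t* × SE = 1.665151 × 0.0149 = 0.024811.
CI: 0.1171 ± 0.024811 → (0.0923, 0.1419).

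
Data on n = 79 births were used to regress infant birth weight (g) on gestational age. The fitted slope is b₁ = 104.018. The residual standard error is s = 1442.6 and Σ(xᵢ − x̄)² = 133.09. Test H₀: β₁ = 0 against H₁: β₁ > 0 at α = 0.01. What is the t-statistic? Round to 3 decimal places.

SE(b₁) = s/√Sₓₓ = 1442.6/√133.09 = 125.047.
t = 104.018 / 125.047 = 0.832.
df = n − 2 = 77.
One-sided p ≈ 0.2040, which is ≥ 0.01, so fail to reject H₀.
The data do not give significant evidence that the true slope on gestational age is positive.

t = 0.832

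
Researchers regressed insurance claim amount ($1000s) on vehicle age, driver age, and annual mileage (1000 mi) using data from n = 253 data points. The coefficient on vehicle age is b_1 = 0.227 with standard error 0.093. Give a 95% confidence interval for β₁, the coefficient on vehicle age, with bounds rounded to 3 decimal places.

df = n − k − 1 = 253 − 3 − 1 = 249.
t* = t_{0.025, 249} = 1.969537.
Margin = t* × SE = 1.969537 × 0.093 = 0.18317.
CI: 0.227 ± 0.18317 → (0.044, 0.410).
With 95% confidence, each one-unit increase in vehicle age is associated with a change of between 0.044 and 0.410 $1000s in insurance claim amount, holding the other predictors fixed.

(0.044, 0.410)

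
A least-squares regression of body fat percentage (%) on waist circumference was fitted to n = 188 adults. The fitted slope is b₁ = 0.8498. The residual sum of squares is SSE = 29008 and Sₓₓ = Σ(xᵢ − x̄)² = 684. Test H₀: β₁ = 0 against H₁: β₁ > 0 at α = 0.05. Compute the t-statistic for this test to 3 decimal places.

MSE = SSE/(n − 2) = 29008/186 = 155.957.
SE(b₁) = √(MSE/Sₓₓ) = √(155.957/684) = 0.477501.
t = 0.8498 / 0.477501 = 1.780.
df = n − 2 = 186.
One-sided p ≈ 0.0384, which is < 0.05, so reject H₀.
There is evidence that the true slope on waist circumference is positive.

t = 1.780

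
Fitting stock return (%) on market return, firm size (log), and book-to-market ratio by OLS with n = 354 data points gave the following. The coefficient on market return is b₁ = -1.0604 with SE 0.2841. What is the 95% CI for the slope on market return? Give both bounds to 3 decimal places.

df = n − k − 1 = 354 − 3 − 1 = 350.
t* = t_{0.025, 350} = 1.966765.
Margin = t* × SE = 1.966765 × 0.2841 = 0.55876.
CI: -1.0604 ± 0.55876 → (-1.619, -0.502).
With 95% confidence, each one-unit increase in market return is associated with a change of between -1.619 and -0.502 % in stock return, holding the other predictors fixed.

(-1.619, -0.502)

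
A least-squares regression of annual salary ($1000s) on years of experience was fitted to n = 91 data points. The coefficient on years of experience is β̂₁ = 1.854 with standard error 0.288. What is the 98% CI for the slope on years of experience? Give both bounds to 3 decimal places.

(1.172, 2.536)

df = n − 2 = 91 − 2 = 89.
t* = t_{0.01, 89} = 2.368979.
Margin = t* × SE = 2.368979 × 0.288 = 0.68227.
CI: 1.854 ± 0.68227 → (1.172, 2.536).
With 98% confidence, each one-unit increase in years of experience is associated with a change of between 1.172 and 2.536 $1000s in annual salary.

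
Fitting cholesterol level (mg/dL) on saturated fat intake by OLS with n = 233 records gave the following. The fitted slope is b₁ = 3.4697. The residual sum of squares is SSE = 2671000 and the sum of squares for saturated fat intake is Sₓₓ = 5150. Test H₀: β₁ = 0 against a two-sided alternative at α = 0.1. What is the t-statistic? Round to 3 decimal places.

t = 2.316

MSE = SSE/(n − 2) = 2671000/231 = 11562.8.
SE(b₁) = √(MSE/Sₓₓ) = √(11562.8/5150) = 1.4984.
t = 3.4697 / 1.4984 = 2.316.
df = n − 2 = 231.
Two-sided p ≈ 0.0215, which is < 0.1, so reject H₀.
There is evidence that saturated fat intake is associated with cholesterol level.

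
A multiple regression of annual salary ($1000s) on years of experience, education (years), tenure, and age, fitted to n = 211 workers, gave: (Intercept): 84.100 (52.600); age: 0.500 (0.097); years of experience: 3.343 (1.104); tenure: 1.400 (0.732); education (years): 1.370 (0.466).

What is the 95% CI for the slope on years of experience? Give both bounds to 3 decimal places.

Read off: b = 3.343, SE = 1.104 for years of experience.
df = n − k − 1 = 211 − 4 − 1 = 206.
t* = t_{0.025, 206} = 1.971547.
Margin = t* × SE = 1.971547 × 1.104 = 2.17659.
CI: 3.343 ± 2.17659 → (1.166, 5.520).

(1.166, 5.520)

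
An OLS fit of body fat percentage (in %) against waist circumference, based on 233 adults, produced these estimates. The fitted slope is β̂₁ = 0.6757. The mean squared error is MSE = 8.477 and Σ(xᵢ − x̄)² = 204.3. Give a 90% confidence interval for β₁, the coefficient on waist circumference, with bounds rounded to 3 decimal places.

(0.339, 1.012)

SE(β̂₁) = √(MSE/Sₓₓ) = √(8.477/204.3) = 0.203698.
df = n − 2 = 231.
t* = t_{0.05, 231} = 1.651477.
Margin = t* × SE = 1.651477 × 0.203698 = 0.33640.
CI: 0.6757 ± 0.33640 → (0.339, 1.012).
With 90% confidence, each one-unit increase in waist circumference is associated with a change of between 0.339 and 1.012 % in body fat percentage.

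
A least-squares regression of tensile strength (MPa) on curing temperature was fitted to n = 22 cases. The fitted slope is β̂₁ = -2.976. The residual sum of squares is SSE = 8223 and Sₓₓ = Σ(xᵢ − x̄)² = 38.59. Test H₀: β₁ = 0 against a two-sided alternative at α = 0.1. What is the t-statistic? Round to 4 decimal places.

MSE = SSE/(n − 2) = 8223/20 = 411.15.
SE(β̂₁) = √(MSE/Sₓₓ) = √(411.15/38.59) = 3.26409.
t = -2.976 / 3.26409 = -0.9117.
df = n − 2 = 20.
Two-sided p ≈ 0.3728, which is ≥ 0.1, so fail to reject H₀.
The data do not give significant evidence of an association between curing temperature and tensile strength.

t = -0.9117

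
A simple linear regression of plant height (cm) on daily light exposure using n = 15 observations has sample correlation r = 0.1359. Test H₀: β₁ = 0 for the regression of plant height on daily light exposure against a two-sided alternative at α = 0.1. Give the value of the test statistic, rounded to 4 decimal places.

t = r·√(n − 2)/√(1 − r²) = 0.1359·√13/√0.981531 = 0.4946.
df = n − 2 = 13.
Two-sided p ≈ 0.6291, which is ≥ 0.1, so fail to reject H₀.
The data do not give significant evidence of a linear association between daily light exposure and plant height.

t = 0.4946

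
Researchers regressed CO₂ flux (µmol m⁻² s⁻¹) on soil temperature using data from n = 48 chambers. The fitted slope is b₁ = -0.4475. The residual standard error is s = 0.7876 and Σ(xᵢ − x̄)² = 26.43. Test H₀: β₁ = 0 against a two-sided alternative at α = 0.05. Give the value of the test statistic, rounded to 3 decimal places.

t = -2.921

SE(b₁) = s/√Sₓₓ = 0.7876/√26.43 = 0.153199.
t = -0.4475 / 0.153199 = -2.921.
df = n − 2 = 46.
Two-sided p ≈ 0.0054, which is < 0.05, so reject H₀.
There is evidence that soil temperature is associated with CO₂ flux.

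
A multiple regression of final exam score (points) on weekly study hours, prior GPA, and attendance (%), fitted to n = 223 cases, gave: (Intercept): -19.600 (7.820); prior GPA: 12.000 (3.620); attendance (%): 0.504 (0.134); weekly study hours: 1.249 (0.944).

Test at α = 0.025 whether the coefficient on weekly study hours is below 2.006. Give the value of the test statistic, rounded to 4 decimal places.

Read off: b = 1.249, SE = 0.944 for weekly study hours.
H₀: β₁ = 2.006 vs H₁: β₁ < 2.006.
t = (1.249 − 2.006) / 0.944 = -0.8019.
df = n − k − 1 = 223 − 3 − 1 = 219.
One-sided p ≈ 0.2117, which is ≥ 0.025, so fail to reject H₀.
The data do not give significant evidence that the true slope on weekly study hours is below 2.006 points per unit, holding the other predictors fixed.

t = -0.8019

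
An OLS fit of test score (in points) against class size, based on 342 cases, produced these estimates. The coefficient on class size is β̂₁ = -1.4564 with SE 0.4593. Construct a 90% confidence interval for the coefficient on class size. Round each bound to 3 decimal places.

df = n − 2 = 342 − 2 = 340.
t* = t_{0.05, 340} = 1.649348.
Margin = t* × SE = 1.649348 × 0.4593 = 0.75755.
CI: -1.4564 ± 0.75755 → (-2.214, -0.699).
With 90% confidence, each one-unit increase in class size is associated with a change of between -2.214 and -0.699 points in test score.

(-2.214, -0.699)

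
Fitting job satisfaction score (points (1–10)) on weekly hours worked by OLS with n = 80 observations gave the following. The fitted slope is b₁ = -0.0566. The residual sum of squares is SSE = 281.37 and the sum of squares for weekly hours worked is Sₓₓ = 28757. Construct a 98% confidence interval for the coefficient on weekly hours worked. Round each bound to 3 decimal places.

MSE = SSE/(n − 2) = 281.37/78 = 3.60731.
SE(b₁) = √(MSE/Sₓₓ) = √(3.60731/28757) = 0.0112.
df = n − 2 = 78.
t* = t_{0.01, 78} = 2.375111.
Margin = t* × SE = 2.375111 × 0.0112 = 0.02660.
CI: -0.0566 ± 0.02660 → (-0.083, -0.030).
With 98% confidence, each one-unit increase in weekly hours worked is associated with a change of between -0.083 and -0.030 points (1–10) in job satisfaction score.

(-0.083, -0.030)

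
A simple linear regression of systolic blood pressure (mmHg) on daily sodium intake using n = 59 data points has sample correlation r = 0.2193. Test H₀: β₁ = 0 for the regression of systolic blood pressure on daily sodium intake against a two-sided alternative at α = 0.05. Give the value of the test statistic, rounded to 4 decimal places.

t = 1.6970

t = r·√(n − 2)/√(1 − r²) = 0.2193·√57/√0.951908 = 1.6970.
df = n − 2 = 57.
Two-sided p ≈ 0.0952, which is ≥ 0.05, so fail to reject H₀.
The data do not give significant evidence of a linear association between daily sodium intake and systolic blood pressure.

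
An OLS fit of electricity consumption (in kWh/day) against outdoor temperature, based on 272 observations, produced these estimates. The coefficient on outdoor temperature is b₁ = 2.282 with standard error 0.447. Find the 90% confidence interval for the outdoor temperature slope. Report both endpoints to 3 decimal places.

df = n − 2 = 272 − 2 = 270.
t* = t_{0.05, 270} = 1.650517.
Margin = t* × SE = 1.650517 × 0.447 = 0.73778.
CI: 2.282 ± 0.73778 → (1.544, 3.020).
With 90% confidence, each one-unit increase in outdoor temperature is associated with a change of between 1.544 and 3.020 kWh/day in electricity consumption.

(1.544, 3.020)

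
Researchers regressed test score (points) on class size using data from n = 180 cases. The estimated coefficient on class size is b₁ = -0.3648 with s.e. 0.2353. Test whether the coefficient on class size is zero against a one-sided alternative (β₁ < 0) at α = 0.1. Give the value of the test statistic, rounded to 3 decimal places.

t = -1.550

H₀: β₁ = 0 vs H₁: β₁ < 0.
t = (b₁ − β₁⁰)/SE = -0.3648 / 0.2353 = -1.550.
df = n − 2 = 180 − 2 = 178.
One-sided p ≈ 0.0614, which is < 0.1, so reject H₀.
There is evidence that the true slope on class size is negative.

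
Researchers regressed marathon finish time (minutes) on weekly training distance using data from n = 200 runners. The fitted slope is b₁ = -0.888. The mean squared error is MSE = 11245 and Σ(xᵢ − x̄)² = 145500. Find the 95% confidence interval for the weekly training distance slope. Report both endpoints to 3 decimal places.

(-1.436, -0.340)

SE(b₁) = √(MSE/Sₓₓ) = √(11245/145500) = 0.278002.
df = n − 2 = 198.
t* = t_{0.025, 198} = 1.972017.
Margin = t* × SE = 1.972017 × 0.278002 = 0.54823.
CI: -0.888 ± 0.54823 → (-1.436, -0.340).
With 95% confidence, each one-unit increase in weekly training distance is associated with a change of between -1.436 and -0.340 minutes in marathon finish time.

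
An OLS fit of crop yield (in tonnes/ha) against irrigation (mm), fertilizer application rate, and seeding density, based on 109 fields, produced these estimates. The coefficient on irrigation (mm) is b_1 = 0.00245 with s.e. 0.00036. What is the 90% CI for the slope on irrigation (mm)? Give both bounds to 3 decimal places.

df = n − k − 1 = 109 − 3 − 1 = 105.
t* = t_{0.05, 105} = 1.659495.
Margin = t* × SE = 1.659495 × 0.00036 = 0.00060.
CI: 0.00245 ± 0.00060 → (0.002, 0.003).
With 90% confidence, each one-unit increase in irrigation (mm) is associated with a change of between 0.002 and 0.003 tonnes/ha in crop yield, holding the other predictors fixed.

(0.002, 0.003)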